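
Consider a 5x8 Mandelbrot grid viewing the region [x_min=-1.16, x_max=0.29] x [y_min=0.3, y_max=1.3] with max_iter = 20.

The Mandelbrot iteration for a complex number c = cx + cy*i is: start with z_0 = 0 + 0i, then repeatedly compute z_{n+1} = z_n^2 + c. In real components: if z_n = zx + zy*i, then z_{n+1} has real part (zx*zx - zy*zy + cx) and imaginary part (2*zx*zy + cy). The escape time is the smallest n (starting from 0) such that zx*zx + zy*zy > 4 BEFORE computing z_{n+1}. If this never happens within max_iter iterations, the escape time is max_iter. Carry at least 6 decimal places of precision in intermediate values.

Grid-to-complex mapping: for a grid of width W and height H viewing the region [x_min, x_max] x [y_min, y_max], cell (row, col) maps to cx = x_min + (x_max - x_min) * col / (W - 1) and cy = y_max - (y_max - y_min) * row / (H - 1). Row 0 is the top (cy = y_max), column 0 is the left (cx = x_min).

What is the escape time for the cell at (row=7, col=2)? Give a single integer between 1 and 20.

z_0 = 0 + 0i, c = -0.4350 + 0.3000i
Iter 1: z = -0.4350 + 0.3000i, |z|^2 = 0.2792
Iter 2: z = -0.3358 + 0.0390i, |z|^2 = 0.1143
Iter 3: z = -0.3238 + 0.2738i, |z|^2 = 0.1798
Iter 4: z = -0.4051 + 0.1227i, |z|^2 = 0.1792
Iter 5: z = -0.2859 + 0.2006i, |z|^2 = 0.1220
Iter 6: z = -0.3935 + 0.1853i, |z|^2 = 0.1892
Iter 7: z = -0.3145 + 0.1542i, |z|^2 = 0.1227
Iter 8: z = -0.3599 + 0.2030i, |z|^2 = 0.1707
Iter 9: z = -0.3467 + 0.1539i, |z|^2 = 0.1439
Iter 10: z = -0.3385 + 0.1933i, |z|^2 = 0.1519
Iter 11: z = -0.3578 + 0.1692i, |z|^2 = 0.1566
Iter 12: z = -0.3356 + 0.1790i, |z|^2 = 0.1446
Iter 13: z = -0.3544 + 0.1799i, |z|^2 = 0.1580
Iter 14: z = -0.3418 + 0.1725i, |z|^2 = 0.1466
Iter 15: z = -0.3480 + 0.1821i, |z|^2 = 0.1542
Iter 16: z = -0.3471 + 0.1733i, |z|^2 = 0.1505
Iter 17: z = -0.3446 + 0.1797i, |z|^2 = 0.1510
Iter 18: z = -0.3486 + 0.1762i, |z|^2 = 0.1525
Iter 19: z = -0.3445 + 0.1772i, |z|^2 = 0.1501

Answer: 20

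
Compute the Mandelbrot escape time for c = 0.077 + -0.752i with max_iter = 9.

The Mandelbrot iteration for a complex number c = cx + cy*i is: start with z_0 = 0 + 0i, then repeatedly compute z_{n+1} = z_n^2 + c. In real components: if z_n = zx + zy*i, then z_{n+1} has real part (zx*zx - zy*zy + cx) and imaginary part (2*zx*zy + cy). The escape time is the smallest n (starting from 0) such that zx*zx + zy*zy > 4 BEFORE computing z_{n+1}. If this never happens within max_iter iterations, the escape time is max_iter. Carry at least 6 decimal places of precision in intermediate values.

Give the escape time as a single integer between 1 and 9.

z_0 = 0 + 0i, c = 0.0770 + -0.7520i
Iter 1: z = 0.0770 + -0.7520i, |z|^2 = 0.5714
Iter 2: z = -0.4826 + -0.8678i, |z|^2 = 0.9860
Iter 3: z = -0.4432 + 0.0856i, |z|^2 = 0.2038
Iter 4: z = 0.2661 + -0.8278i, |z|^2 = 0.7561
Iter 5: z = -0.5375 + -1.1926i, |z|^2 = 1.7112
Iter 6: z = -1.0564 + 0.5301i, |z|^2 = 1.3969
Iter 7: z = 0.9120 + -1.8719i, |z|^2 = 4.3359
Escaped at iteration 7

Answer: 7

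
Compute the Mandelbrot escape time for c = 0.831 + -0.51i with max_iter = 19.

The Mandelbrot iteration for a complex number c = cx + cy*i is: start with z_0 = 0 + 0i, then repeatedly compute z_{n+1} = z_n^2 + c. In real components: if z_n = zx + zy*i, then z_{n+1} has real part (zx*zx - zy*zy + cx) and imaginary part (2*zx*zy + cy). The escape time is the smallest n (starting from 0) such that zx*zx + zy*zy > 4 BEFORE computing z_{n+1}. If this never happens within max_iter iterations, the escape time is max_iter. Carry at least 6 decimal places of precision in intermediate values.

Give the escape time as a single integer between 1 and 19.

Answer: 3

Derivation:
z_0 = 0 + 0i, c = 0.8310 + -0.5100i
Iter 1: z = 0.8310 + -0.5100i, |z|^2 = 0.9507
Iter 2: z = 1.2615 + -1.3576i, |z|^2 = 3.4344
Iter 3: z = 0.5792 + -3.9352i, |z|^2 = 15.8210
Escaped at iteration 3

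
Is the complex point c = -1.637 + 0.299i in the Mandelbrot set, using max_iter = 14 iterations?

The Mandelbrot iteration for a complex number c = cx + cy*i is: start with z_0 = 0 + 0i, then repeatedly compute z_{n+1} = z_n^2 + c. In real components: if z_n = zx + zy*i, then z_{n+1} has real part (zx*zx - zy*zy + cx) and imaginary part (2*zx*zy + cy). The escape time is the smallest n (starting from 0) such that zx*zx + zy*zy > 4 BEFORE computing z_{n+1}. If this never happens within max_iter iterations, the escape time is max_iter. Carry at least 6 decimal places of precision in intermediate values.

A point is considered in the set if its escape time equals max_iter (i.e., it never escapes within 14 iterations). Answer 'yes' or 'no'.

z_0 = 0 + 0i, c = -1.6370 + 0.2990i
Iter 1: z = -1.6370 + 0.2990i, |z|^2 = 2.7692
Iter 2: z = 0.9534 + -0.6799i, |z|^2 = 1.3712
Iter 3: z = -1.1904 + -0.9974i, |z|^2 = 2.4119
Iter 4: z = -1.2149 + 2.6737i, |z|^2 = 8.6245
Escaped at iteration 4

Answer: no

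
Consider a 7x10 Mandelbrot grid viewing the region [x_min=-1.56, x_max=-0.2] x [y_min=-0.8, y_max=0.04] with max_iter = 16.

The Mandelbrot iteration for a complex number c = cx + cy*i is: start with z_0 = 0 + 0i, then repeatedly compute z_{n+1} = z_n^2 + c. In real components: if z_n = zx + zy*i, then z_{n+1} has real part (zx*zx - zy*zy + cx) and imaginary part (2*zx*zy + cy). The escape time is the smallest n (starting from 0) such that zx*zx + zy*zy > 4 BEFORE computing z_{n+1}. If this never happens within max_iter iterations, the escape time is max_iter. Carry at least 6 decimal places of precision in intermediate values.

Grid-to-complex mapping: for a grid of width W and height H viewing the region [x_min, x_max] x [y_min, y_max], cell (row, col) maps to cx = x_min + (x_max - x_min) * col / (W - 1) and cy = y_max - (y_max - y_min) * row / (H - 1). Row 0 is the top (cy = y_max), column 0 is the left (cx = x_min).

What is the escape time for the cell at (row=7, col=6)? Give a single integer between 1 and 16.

z_0 = 0 + 0i, c = -0.2000 + -0.6133i
Iter 1: z = -0.2000 + -0.6133i, |z|^2 = 0.4162
Iter 2: z = -0.5362 + -0.3680i, |z|^2 = 0.4229
Iter 3: z = -0.0479 + -0.2187i, |z|^2 = 0.0501
Iter 4: z = -0.2455 + -0.5924i, |z|^2 = 0.4112
Iter 5: z = -0.4906 + -0.3224i, |z|^2 = 0.3447
Iter 6: z = -0.0633 + -0.2969i, |z|^2 = 0.0922
Iter 7: z = -0.2842 + -0.5758i, |z|^2 = 0.4123
Iter 8: z = -0.4507 + -0.2861i, |z|^2 = 0.2850
Iter 9: z = -0.0787 + -0.3554i, |z|^2 = 0.1325
Iter 10: z = -0.3201 + -0.5574i, |z|^2 = 0.4132
Iter 11: z = -0.4082 + -0.2565i, |z|^2 = 0.2324
Iter 12: z = -0.0991 + -0.4040i, |z|^2 = 0.1730
Iter 13: z = -0.3534 + -0.5332i, |z|^2 = 0.4092
Iter 14: z = -0.3595 + -0.2365i, |z|^2 = 0.1852
Iter 15: z = -0.1267 + -0.4433i, |z|^2 = 0.2126

Answer: 16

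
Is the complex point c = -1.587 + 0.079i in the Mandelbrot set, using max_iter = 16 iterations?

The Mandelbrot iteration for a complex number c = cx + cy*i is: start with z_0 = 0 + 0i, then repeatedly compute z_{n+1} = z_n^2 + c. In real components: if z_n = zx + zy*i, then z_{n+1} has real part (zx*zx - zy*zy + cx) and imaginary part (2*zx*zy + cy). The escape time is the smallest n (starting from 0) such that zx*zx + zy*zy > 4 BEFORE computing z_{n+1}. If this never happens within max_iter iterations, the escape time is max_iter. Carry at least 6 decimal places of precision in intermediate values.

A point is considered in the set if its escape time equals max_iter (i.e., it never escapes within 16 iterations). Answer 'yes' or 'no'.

z_0 = 0 + 0i, c = -1.5870 + 0.0790i
Iter 1: z = -1.5870 + 0.0790i, |z|^2 = 2.5248
Iter 2: z = 0.9253 + -0.1717i, |z|^2 = 0.8857
Iter 3: z = -0.7603 + -0.2388i, |z|^2 = 0.6350
Iter 4: z = -1.0660 + 0.4422i, |z|^2 = 1.3320
Iter 5: z = -0.6461 + -0.8637i, |z|^2 = 1.1634
Iter 6: z = -1.9156 + 1.1951i, |z|^2 = 5.0979
Escaped at iteration 6

Answer: no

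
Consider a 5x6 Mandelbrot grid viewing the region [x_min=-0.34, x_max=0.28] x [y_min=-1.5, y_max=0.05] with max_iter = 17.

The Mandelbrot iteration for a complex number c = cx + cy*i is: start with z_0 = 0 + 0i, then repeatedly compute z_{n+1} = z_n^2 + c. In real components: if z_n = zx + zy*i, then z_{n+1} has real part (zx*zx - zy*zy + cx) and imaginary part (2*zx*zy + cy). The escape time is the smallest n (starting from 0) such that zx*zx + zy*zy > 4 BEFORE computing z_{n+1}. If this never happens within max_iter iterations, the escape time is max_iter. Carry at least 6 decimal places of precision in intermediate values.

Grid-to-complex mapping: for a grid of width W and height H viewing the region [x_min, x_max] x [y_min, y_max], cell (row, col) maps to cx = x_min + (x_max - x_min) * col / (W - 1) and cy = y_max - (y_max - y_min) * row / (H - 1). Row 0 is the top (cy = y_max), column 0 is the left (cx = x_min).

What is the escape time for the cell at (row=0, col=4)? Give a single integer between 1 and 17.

z_0 = 0 + 0i, c = 0.2800 + 0.0500i
Iter 1: z = 0.2800 + 0.0500i, |z|^2 = 0.0809
Iter 2: z = 0.3559 + 0.0780i, |z|^2 = 0.1327
Iter 3: z = 0.4006 + 0.1055i, |z|^2 = 0.1716
Iter 4: z = 0.4293 + 0.1345i, |z|^2 = 0.2024
Iter 5: z = 0.4462 + 0.1655i, |z|^2 = 0.2265
Iter 6: z = 0.4517 + 0.1977i, |z|^2 = 0.2431
Iter 7: z = 0.4450 + 0.2286i, |z|^2 = 0.2503
Iter 8: z = 0.4257 + 0.2535i, |z|^2 = 0.2455
Iter 9: z = 0.3970 + 0.2658i, |z|^2 = 0.2283
Iter 10: z = 0.3670 + 0.2610i, |z|^2 = 0.2028
Iter 11: z = 0.3465 + 0.2416i, |z|^2 = 0.1784
Iter 12: z = 0.3417 + 0.2174i, |z|^2 = 0.1640
Iter 13: z = 0.3495 + 0.1986i, |z|^2 = 0.1616
Iter 14: z = 0.3627 + 0.1888i, |z|^2 = 0.1672
Iter 15: z = 0.3759 + 0.1870i, |z|^2 = 0.1763
Iter 16: z = 0.3864 + 0.1906i, |z|^2 = 0.1856

Answer: 17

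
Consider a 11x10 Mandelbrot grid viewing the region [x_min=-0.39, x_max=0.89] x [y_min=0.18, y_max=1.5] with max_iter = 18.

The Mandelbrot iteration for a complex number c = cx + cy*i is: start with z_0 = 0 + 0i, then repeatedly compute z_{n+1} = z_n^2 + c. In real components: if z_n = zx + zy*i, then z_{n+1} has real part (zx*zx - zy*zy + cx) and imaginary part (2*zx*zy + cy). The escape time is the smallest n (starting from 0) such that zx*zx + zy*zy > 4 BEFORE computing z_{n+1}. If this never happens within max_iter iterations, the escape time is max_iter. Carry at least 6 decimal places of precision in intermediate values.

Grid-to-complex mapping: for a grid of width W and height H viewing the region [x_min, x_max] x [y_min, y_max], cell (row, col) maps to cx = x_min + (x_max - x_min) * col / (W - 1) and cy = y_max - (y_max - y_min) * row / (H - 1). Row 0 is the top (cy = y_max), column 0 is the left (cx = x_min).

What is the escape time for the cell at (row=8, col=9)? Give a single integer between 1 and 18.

z_0 = 0 + 0i, c = 0.7620 + 0.3267i
Iter 1: z = 0.7620 + 0.3267i, |z|^2 = 0.6874
Iter 2: z = 1.2359 + 0.8245i, |z|^2 = 2.2073
Iter 3: z = 1.6097 + 2.3647i, |z|^2 = 8.1832
Escaped at iteration 3

Answer: 3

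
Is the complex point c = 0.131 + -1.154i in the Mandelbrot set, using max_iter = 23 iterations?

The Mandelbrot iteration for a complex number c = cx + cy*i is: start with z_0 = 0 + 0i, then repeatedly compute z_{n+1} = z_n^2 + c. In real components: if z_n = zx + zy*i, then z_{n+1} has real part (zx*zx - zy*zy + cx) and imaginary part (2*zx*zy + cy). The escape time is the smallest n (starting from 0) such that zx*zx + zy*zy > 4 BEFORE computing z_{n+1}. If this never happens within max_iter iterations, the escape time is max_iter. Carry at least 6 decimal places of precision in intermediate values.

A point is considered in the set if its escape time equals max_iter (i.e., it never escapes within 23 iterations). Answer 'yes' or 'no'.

z_0 = 0 + 0i, c = 0.1310 + -1.1540i
Iter 1: z = 0.1310 + -1.1540i, |z|^2 = 1.3489
Iter 2: z = -1.1836 + -1.4563i, |z|^2 = 3.5218
Iter 3: z = -0.5891 + 2.2933i, |z|^2 = 5.6065
Escaped at iteration 3

Answer: no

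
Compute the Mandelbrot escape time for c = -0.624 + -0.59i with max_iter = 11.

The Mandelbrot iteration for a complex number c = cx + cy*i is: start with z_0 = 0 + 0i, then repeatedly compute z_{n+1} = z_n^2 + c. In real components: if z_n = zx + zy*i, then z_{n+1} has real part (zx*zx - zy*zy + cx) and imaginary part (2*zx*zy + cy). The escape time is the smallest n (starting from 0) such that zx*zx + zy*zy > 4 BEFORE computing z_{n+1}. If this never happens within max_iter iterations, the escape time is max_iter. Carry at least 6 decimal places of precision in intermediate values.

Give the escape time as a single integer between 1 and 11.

z_0 = 0 + 0i, c = -0.6240 + -0.5900i
Iter 1: z = -0.6240 + -0.5900i, |z|^2 = 0.7375
Iter 2: z = -0.5827 + 0.1463i, |z|^2 = 0.3610
Iter 3: z = -0.3058 + -0.7605i, |z|^2 = 0.6719
Iter 4: z = -1.1089 + -0.1248i, |z|^2 = 1.2452
Iter 5: z = 0.5900 + -0.3132i, |z|^2 = 0.4462
Iter 6: z = -0.3740 + -0.9596i, |z|^2 = 1.0608
Iter 7: z = -1.4050 + 0.1278i, |z|^2 = 1.9903
Iter 8: z = 1.3337 + -0.9492i, |z|^2 = 2.6795
Iter 9: z = 0.2537 + -3.1217i, |z|^2 = 9.8094
Escaped at iteration 9

Answer: 9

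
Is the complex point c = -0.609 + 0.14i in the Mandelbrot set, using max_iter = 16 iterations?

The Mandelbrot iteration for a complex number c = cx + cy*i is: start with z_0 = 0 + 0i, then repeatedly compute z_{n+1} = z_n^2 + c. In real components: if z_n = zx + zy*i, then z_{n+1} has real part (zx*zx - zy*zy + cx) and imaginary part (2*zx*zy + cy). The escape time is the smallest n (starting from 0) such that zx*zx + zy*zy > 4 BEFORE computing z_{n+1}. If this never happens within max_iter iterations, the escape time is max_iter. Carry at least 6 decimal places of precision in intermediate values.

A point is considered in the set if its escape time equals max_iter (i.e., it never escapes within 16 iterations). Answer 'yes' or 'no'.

Answer: yes

Derivation:
z_0 = 0 + 0i, c = -0.6090 + 0.1400i
Iter 1: z = -0.6090 + 0.1400i, |z|^2 = 0.3905
Iter 2: z = -0.2577 + -0.0305i, |z|^2 = 0.0674
Iter 3: z = -0.5435 + 0.1557i, |z|^2 = 0.3197
Iter 4: z = -0.3378 + -0.0293i, |z|^2 = 0.1150
Iter 5: z = -0.4957 + 0.1598i, |z|^2 = 0.2713
Iter 6: z = -0.3888 + -0.0184i, |z|^2 = 0.1515
Iter 7: z = -0.4582 + 0.1543i, |z|^2 = 0.2337
Iter 8: z = -0.4229 + -0.0014i, |z|^2 = 0.1788
Iter 9: z = -0.4302 + 0.1412i, |z|^2 = 0.2050
Iter 10: z = -0.4439 + 0.0185i, |z|^2 = 0.1974
Iter 11: z = -0.4123 + 0.1236i, |z|^2 = 0.1853
Iter 12: z = -0.4543 + 0.0381i, |z|^2 = 0.2078
Iter 13: z = -0.4041 + 0.1054i, |z|^2 = 0.1744
Iter 14: z = -0.4568 + 0.0548i, |z|^2 = 0.2117
Iter 15: z = -0.4033 + 0.0899i, |z|^2 = 0.1708
Did not escape in 16 iterations → in set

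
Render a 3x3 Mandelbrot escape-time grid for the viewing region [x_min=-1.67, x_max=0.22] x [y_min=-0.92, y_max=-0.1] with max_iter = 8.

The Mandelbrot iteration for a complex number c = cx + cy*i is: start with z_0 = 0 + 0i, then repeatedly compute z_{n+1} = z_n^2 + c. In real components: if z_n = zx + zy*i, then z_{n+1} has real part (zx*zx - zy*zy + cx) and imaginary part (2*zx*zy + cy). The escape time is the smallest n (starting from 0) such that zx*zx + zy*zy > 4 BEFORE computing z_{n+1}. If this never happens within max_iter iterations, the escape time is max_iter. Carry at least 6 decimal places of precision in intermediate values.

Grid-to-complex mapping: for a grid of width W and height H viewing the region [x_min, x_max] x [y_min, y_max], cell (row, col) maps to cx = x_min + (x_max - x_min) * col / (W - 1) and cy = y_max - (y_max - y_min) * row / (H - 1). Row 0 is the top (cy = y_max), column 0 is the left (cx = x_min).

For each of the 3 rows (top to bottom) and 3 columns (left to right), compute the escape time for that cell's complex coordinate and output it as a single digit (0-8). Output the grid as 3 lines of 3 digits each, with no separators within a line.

Answer: 688
378
244

Derivation:
(row=0, col=0): c = -1.6700 + -0.1000i → escape time 6
(row=0, col=1): c = -0.7250 + -0.1000i → escape time 8
(row=0, col=2): c = 0.2200 + -0.1000i → escape time 8
(row=1, col=0): c = -1.6700 + -0.5100i → escape time 3
(row=1, col=1): c = -0.7250 + -0.5100i → escape time 7
(row=1, col=2): c = 0.2200 + -0.5100i → escape time 8
(row=2, col=0): c = -1.6700 + -0.9200i → escape time 2
(row=2, col=1): c = -0.7250 + -0.9200i → escape time 4
(row=2, col=2): c = 0.2200 + -0.9200i → escape time 4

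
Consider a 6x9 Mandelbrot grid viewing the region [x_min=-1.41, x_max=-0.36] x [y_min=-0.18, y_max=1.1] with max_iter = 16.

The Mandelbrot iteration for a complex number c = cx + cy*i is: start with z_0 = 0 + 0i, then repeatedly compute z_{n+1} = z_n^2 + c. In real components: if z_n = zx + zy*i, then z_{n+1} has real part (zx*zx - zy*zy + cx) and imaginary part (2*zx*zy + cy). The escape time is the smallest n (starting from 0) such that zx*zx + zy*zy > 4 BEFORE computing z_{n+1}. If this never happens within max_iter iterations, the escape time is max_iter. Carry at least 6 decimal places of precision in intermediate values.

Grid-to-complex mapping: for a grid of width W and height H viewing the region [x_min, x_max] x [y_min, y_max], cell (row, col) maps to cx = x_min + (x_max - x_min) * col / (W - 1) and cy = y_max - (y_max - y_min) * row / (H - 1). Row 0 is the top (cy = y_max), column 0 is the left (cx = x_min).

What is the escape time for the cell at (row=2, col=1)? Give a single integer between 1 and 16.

z_0 = 0 + 0i, c = -1.2000 + 0.7800i
Iter 1: z = -1.2000 + 0.7800i, |z|^2 = 2.0484
Iter 2: z = -0.3684 + -1.0920i, |z|^2 = 1.3282
Iter 3: z = -2.2567 + 1.5846i, |z|^2 = 7.6038
Escaped at iteration 3

Answer: 3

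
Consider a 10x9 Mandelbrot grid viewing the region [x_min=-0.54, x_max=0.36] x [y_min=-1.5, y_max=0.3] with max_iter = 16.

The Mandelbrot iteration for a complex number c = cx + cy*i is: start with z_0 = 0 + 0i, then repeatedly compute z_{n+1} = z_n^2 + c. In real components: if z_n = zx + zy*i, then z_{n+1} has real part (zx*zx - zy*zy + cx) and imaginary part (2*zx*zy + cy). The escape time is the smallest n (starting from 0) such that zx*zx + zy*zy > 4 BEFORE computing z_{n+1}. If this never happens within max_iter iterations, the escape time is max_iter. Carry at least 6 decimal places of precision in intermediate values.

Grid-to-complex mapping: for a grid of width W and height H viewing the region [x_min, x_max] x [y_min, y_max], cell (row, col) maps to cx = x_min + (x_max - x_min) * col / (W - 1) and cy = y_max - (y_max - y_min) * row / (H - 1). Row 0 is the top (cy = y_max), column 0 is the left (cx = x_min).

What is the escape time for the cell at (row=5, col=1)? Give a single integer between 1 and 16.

Answer: 5

Derivation:
z_0 = 0 + 0i, c = -0.4400 + -0.8250i
Iter 1: z = -0.4400 + -0.8250i, |z|^2 = 0.8742
Iter 2: z = -0.9270 + -0.0990i, |z|^2 = 0.8692
Iter 3: z = 0.4096 + -0.6414i, |z|^2 = 0.5792
Iter 4: z = -0.6837 + -1.3504i, |z|^2 = 2.2911
Iter 5: z = -1.7962 + 1.0216i, |z|^2 = 4.2702
Escaped at iteration 5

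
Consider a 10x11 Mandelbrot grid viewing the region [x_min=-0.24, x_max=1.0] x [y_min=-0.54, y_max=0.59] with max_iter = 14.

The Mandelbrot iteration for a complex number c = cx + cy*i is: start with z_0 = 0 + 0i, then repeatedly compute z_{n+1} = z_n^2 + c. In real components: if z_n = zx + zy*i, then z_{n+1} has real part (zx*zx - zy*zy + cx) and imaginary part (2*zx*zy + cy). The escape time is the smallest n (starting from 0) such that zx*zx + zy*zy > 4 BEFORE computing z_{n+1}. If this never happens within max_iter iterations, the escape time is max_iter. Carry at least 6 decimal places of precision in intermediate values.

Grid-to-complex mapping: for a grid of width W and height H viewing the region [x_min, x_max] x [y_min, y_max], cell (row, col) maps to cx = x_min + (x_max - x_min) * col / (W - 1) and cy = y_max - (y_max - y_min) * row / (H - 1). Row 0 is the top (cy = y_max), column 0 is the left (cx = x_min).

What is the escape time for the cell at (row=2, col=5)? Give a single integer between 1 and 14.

z_0 = 0 + 0i, c = 0.4489 + 0.3640i
Iter 1: z = 0.4489 + 0.3640i, |z|^2 = 0.3340
Iter 2: z = 0.5179 + 0.6908i, |z|^2 = 0.7454
Iter 3: z = 0.2399 + 1.0795i, |z|^2 = 1.2229
Iter 4: z = -0.6589 + 0.8820i, |z|^2 = 1.2120
Iter 5: z = 0.1052 + -0.7983i, |z|^2 = 0.6483
Iter 6: z = -0.1773 + 0.1961i, |z|^2 = 0.0699
Iter 7: z = 0.4419 + 0.2945i, |z|^2 = 0.2820
Iter 8: z = 0.5574 + 0.6242i, |z|^2 = 0.7004
Iter 9: z = 0.3699 + 1.0599i, |z|^2 = 1.2603
Iter 10: z = -0.5377 + 1.1482i, |z|^2 = 1.6075
Iter 11: z = -0.5804 + -0.8707i, |z|^2 = 1.0951
Iter 12: z = 0.0276 + 1.3748i, |z|^2 = 1.8909
Iter 13: z = -1.4405 + 0.4399i, |z|^2 = 2.2685

Answer: 14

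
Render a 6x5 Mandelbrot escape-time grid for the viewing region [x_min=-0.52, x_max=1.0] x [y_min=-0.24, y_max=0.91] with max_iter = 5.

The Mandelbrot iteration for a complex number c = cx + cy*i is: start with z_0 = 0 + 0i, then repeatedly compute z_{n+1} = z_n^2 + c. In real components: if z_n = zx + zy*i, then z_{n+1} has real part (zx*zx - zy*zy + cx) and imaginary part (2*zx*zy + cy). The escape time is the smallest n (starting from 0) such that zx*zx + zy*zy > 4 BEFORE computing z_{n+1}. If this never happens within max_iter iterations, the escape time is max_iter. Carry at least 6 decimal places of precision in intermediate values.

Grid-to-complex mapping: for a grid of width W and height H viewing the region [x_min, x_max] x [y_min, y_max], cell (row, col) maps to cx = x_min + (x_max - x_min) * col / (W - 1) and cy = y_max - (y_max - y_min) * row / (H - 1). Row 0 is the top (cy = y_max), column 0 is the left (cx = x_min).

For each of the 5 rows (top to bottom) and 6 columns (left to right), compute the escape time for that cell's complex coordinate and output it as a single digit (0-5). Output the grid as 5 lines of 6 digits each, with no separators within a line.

(row=0, col=0): c = -0.5200 + 0.9100i → escape time 4
(row=0, col=1): c = -0.2160 + 0.9100i → escape time 5
(row=0, col=2): c = 0.0880 + 0.9100i → escape time 5
(row=0, col=3): c = 0.3920 + 0.9100i → escape time 3
(row=0, col=4): c = 0.6960 + 0.9100i → escape time 2
(row=0, col=5): c = 1.0000 + 0.9100i → escape time 2
(row=1, col=0): c = -0.5200 + 0.6225i → escape time 5
(row=1, col=1): c = -0.2160 + 0.6225i → escape time 5
(row=1, col=2): c = 0.0880 + 0.6225i → escape time 5
(row=1, col=3): c = 0.3920 + 0.6225i → escape time 5
(row=1, col=4): c = 0.6960 + 0.6225i → escape time 3
(row=1, col=5): c = 1.0000 + 0.6225i → escape time 2
(row=2, col=0): c = -0.5200 + 0.3350i → escape time 5
(row=2, col=1): c = -0.2160 + 0.3350i → escape time 5
(row=2, col=2): c = 0.0880 + 0.3350i → escape time 5
(row=2, col=3): c = 0.3920 + 0.3350i → escape time 5
(row=2, col=4): c = 0.6960 + 0.3350i → escape time 3
(row=2, col=5): c = 1.0000 + 0.3350i → escape time 2
(row=3, col=0): c = -0.5200 + 0.0475i → escape time 5
(row=3, col=1): c = -0.2160 + 0.0475i → escape time 5
(row=3, col=2): c = 0.0880 + 0.0475i → escape time 5
(row=3, col=3): c = 0.3920 + 0.0475i → escape time 5
(row=3, col=4): c = 0.6960 + 0.0475i → escape time 3
(row=3, col=5): c = 1.0000 + 0.0475i → escape time 2
(row=4, col=0): c = -0.5200 + -0.2400i → escape time 5
(row=4, col=1): c = -0.2160 + -0.2400i → escape time 5
(row=4, col=2): c = 0.0880 + -0.2400i → escape time 5
(row=4, col=3): c = 0.3920 + -0.2400i → escape time 5
(row=4, col=4): c = 0.6960 + -0.2400i → escape time 3
(row=4, col=5): c = 1.0000 + -0.2400i → escape time 2

Answer: 455322
555532
555532
555532
555532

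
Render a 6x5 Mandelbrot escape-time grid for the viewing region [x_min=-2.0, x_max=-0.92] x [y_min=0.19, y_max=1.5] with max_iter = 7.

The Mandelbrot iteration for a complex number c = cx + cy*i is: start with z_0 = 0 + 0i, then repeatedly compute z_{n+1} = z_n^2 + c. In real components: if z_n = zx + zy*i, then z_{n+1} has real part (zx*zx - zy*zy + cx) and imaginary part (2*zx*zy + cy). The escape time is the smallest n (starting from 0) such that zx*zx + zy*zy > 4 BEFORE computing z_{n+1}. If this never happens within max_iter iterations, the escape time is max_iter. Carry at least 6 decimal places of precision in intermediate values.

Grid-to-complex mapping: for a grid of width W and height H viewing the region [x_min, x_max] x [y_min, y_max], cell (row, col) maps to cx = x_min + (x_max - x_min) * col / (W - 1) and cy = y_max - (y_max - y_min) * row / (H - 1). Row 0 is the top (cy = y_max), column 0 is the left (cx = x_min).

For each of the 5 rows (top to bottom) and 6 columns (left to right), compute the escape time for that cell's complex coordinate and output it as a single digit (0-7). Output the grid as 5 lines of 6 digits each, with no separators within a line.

(row=0, col=0): c = -2.0000 + 1.5000i → escape time 1
(row=0, col=1): c = -1.7840 + 1.5000i → escape time 1
(row=0, col=2): c = -1.5680 + 1.5000i → escape time 1
(row=0, col=3): c = -1.3520 + 1.5000i → escape time 1
(row=0, col=4): c = -1.1360 + 1.5000i → escape time 2
(row=0, col=5): c = -0.9200 + 1.5000i → escape time 2
(row=1, col=0): c = -2.0000 + 1.1725i → escape time 1
(row=1, col=1): c = -1.7840 + 1.1725i → escape time 1
(row=1, col=2): c = -1.5680 + 1.1725i → escape time 2
(row=1, col=3): c = -1.3520 + 1.1725i → escape time 2
(row=1, col=4): c = -1.1360 + 1.1725i → escape time 3
(row=1, col=5): c = -0.9200 + 1.1725i → escape time 3
(row=2, col=0): c = -2.0000 + 0.8450i → escape time 1
(row=2, col=1): c = -1.7840 + 0.8450i → escape time 2
(row=2, col=2): c = -1.5680 + 0.8450i → escape time 3
(row=2, col=3): c = -1.3520 + 0.8450i → escape time 3
(row=2, col=4): c = -1.1360 + 0.8450i → escape time 3
(row=2, col=5): c = -0.9200 + 0.8450i → escape time 3
(row=3, col=0): c = -2.0000 + 0.5175i → escape time 1
(row=3, col=1): c = -1.7840 + 0.5175i → escape time 3
(row=3, col=2): c = -1.5680 + 0.5175i → escape time 3
(row=3, col=3): c = -1.3520 + 0.5175i → escape time 3
(row=3, col=4): c = -1.1360 + 0.5175i → escape time 5
(row=3, col=5): c = -0.9200 + 0.5175i → escape time 5
(row=4, col=0): c = -2.0000 + 0.1900i → escape time 1
(row=4, col=1): c = -1.7840 + 0.1900i → escape time 4
(row=4, col=2): c = -1.5680 + 0.1900i → escape time 5
(row=4, col=3): c = -1.3520 + 0.1900i → escape time 7
(row=4, col=4): c = -1.1360 + 0.1900i → escape time 7
(row=4, col=5): c = -0.9200 + 0.1900i → escape time 7

Answer: 111122
112233
123333
133355
145777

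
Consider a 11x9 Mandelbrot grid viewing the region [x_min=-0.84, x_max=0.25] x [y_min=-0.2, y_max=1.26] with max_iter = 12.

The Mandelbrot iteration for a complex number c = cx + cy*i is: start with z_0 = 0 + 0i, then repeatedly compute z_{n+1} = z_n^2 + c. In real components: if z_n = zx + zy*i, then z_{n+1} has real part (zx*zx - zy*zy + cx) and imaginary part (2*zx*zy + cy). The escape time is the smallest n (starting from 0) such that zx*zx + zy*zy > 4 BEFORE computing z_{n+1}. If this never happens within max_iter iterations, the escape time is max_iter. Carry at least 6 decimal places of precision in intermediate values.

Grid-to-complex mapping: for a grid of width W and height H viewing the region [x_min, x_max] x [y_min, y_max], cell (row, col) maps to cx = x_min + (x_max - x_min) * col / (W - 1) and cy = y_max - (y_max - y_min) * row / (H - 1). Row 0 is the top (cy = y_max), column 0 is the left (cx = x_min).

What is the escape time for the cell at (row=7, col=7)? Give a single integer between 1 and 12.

z_0 = 0 + 0i, c = -0.0770 + -0.0175i
Iter 1: z = -0.0770 + -0.0175i, |z|^2 = 0.0062
Iter 2: z = -0.0714 + -0.0148i, |z|^2 = 0.0053
Iter 3: z = -0.0721 + -0.0154i, |z|^2 = 0.0054
Iter 4: z = -0.0720 + -0.0153i, |z|^2 = 0.0054
Iter 5: z = -0.0720 + -0.0153i, |z|^2 = 0.0054
Iter 6: z = -0.0720 + -0.0153i, |z|^2 = 0.0054
Iter 7: z = -0.0720 + -0.0153i, |z|^2 = 0.0054
Iter 8: z = -0.0720 + -0.0153i, |z|^2 = 0.0054
Iter 9: z = -0.0720 + -0.0153i, |z|^2 = 0.0054
Iter 10: z = -0.0720 + -0.0153i, |z|^2 = 0.0054
Iter 11: z = -0.0720 + -0.0153i, |z|^2 = 0.0054

Answer: 12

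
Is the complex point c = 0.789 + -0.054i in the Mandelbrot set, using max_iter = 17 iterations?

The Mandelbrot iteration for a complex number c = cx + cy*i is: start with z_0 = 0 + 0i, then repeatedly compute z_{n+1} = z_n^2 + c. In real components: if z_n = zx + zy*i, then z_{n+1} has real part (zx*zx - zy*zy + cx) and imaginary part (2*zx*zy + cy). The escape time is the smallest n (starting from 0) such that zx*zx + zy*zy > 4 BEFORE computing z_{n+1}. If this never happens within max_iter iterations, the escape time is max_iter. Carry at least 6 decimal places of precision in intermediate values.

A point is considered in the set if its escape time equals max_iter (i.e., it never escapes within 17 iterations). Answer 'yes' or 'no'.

Answer: no

Derivation:
z_0 = 0 + 0i, c = 0.7890 + -0.0540i
Iter 1: z = 0.7890 + -0.0540i, |z|^2 = 0.6254
Iter 2: z = 1.4086 + -0.1392i, |z|^2 = 2.0035
Iter 3: z = 2.7538 + -0.4462i, |z|^2 = 7.7824
Escaped at iteration 3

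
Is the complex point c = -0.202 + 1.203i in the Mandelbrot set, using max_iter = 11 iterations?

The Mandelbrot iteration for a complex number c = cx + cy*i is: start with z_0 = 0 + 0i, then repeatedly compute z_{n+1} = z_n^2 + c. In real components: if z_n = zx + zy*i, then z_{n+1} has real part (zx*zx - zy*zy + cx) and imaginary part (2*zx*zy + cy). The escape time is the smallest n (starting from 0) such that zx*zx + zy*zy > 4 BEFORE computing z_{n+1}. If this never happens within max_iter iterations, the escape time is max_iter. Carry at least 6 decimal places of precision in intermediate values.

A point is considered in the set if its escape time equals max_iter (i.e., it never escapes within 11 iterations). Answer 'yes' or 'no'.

Answer: no

Derivation:
z_0 = 0 + 0i, c = -0.2020 + 1.2030i
Iter 1: z = -0.2020 + 1.2030i, |z|^2 = 1.4880
Iter 2: z = -1.6084 + 0.7170i, |z|^2 = 3.1010
Iter 3: z = 1.8709 + -1.1034i, |z|^2 = 4.7178
Escaped at iteration 3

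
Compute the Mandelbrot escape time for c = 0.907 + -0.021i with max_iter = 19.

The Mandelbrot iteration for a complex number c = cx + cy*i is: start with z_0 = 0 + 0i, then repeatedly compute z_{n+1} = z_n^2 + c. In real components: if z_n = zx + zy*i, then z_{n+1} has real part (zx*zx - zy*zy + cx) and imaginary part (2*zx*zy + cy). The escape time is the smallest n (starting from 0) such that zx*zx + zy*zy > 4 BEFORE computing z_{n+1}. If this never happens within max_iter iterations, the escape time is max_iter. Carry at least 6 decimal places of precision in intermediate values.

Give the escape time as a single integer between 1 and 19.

Answer: 3

Derivation:
z_0 = 0 + 0i, c = 0.9070 + -0.0210i
Iter 1: z = 0.9070 + -0.0210i, |z|^2 = 0.8231
Iter 2: z = 1.7292 + -0.0591i, |z|^2 = 2.9937
Iter 3: z = 3.8937 + -0.2254i, |z|^2 = 15.2114
Escaped at iteration 3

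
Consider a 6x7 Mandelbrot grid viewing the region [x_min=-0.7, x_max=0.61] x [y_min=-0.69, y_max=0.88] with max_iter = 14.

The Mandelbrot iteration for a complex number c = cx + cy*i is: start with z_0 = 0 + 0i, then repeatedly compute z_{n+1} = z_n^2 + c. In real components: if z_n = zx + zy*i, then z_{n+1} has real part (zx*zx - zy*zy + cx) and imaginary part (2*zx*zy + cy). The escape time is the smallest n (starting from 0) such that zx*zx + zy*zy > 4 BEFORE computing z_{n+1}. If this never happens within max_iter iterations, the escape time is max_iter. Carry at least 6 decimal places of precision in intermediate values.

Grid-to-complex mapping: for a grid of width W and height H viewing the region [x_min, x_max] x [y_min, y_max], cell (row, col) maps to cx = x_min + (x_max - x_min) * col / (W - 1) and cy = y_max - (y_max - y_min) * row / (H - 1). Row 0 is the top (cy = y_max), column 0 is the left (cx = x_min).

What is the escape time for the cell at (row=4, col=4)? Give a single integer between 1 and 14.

Answer: 14

Derivation:
z_0 = 0 + 0i, c = 0.3480 + -0.1667i
Iter 1: z = 0.3480 + -0.1667i, |z|^2 = 0.1489
Iter 2: z = 0.4413 + -0.2827i, |z|^2 = 0.2747
Iter 3: z = 0.4629 + -0.4162i, |z|^2 = 0.3874
Iter 4: z = 0.3891 + -0.5519i, |z|^2 = 0.4560
Iter 5: z = 0.1947 + -0.5961i, |z|^2 = 0.3933
Iter 6: z = 0.0306 + -0.3988i, |z|^2 = 0.1600
Iter 7: z = 0.1899 + -0.1910i, |z|^2 = 0.0725
Iter 8: z = 0.3475 + -0.2392i, |z|^2 = 0.1780
Iter 9: z = 0.4116 + -0.3329i, |z|^2 = 0.2802
Iter 10: z = 0.4065 + -0.4407i, |z|^2 = 0.3595
Iter 11: z = 0.3190 + -0.5250i, |z|^2 = 0.3774
Iter 12: z = 0.1742 + -0.5017i, |z|^2 = 0.2820
Iter 13: z = 0.1267 + -0.3414i, |z|^2 = 0.1326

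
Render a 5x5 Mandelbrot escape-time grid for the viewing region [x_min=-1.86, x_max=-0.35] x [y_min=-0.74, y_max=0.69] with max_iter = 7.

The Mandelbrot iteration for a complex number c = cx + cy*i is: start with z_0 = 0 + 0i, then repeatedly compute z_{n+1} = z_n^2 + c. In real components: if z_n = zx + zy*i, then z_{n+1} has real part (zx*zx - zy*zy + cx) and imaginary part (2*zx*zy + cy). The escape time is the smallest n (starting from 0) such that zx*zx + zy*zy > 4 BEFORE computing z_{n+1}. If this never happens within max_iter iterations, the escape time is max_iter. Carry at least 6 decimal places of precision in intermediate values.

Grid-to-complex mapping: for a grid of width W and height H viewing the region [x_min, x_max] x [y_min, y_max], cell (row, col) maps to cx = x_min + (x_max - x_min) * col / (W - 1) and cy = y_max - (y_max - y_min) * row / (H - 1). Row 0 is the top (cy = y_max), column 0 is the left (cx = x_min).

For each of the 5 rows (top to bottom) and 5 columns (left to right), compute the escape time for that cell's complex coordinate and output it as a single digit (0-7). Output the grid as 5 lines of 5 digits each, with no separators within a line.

Answer: 23357
35777
67777
34777
13347

Derivation:
(row=0, col=0): c = -1.8600 + 0.6900i → escape time 2
(row=0, col=1): c = -1.4825 + 0.6900i → escape time 3
(row=0, col=2): c = -1.1050 + 0.6900i → escape time 3
(row=0, col=3): c = -0.7275 + 0.6900i → escape time 5
(row=0, col=4): c = -0.3500 + 0.6900i → escape time 7
(row=1, col=0): c = -1.8600 + 0.3325i → escape time 3
(row=1, col=1): c = -1.4825 + 0.3325i → escape time 5
(row=1, col=2): c = -1.1050 + 0.3325i → escape time 7
(row=1, col=3): c = -0.7275 + 0.3325i → escape time 7
(row=1, col=4): c = -0.3500 + 0.3325i → escape time 7
(row=2, col=0): c = -1.8600 + -0.0250i → escape time 6
(row=2, col=1): c = -1.4825 + -0.0250i → escape time 7
(row=2, col=2): c = -1.1050 + -0.0250i → escape time 7
(row=2, col=3): c = -0.7275 + -0.0250i → escape time 7
(row=2, col=4): c = -0.3500 + -0.0250i → escape time 7
(row=3, col=0): c = -1.8600 + -0.3825i → escape time 3
(row=3, col=1): c = -1.4825 + -0.3825i → escape time 4
(row=3, col=2): c = -1.1050 + -0.3825i → escape time 7
(row=3, col=3): c = -0.7275 + -0.3825i → escape time 7
(row=3, col=4): c = -0.3500 + -0.3825i → escape time 7
(row=4, col=0): c = -1.8600 + -0.7400i → escape time 1
(row=4, col=1): c = -1.4825 + -0.7400i → escape time 3
(row=4, col=2): c = -1.1050 + -0.7400i → escape time 3
(row=4, col=3): c = -0.7275 + -0.7400i → escape time 4
(row=4, col=4): c = -0.3500 + -0.7400i → escape time 7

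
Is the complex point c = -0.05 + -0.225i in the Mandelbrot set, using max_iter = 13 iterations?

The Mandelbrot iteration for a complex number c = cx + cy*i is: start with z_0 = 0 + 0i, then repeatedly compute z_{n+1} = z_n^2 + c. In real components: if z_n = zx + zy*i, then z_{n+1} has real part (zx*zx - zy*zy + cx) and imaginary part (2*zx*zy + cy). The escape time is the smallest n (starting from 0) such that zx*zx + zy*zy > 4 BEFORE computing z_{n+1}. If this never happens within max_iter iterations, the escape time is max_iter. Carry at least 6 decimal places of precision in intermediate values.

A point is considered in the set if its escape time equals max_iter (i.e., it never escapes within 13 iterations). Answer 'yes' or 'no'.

Answer: yes

Derivation:
z_0 = 0 + 0i, c = -0.0500 + -0.2250i
Iter 1: z = -0.0500 + -0.2250i, |z|^2 = 0.0531
Iter 2: z = -0.0981 + -0.2025i, |z|^2 = 0.0506
Iter 3: z = -0.0814 + -0.1853i, |z|^2 = 0.0409
Iter 4: z = -0.0777 + -0.1948i, |z|^2 = 0.0440
Iter 5: z = -0.0819 + -0.1947i, |z|^2 = 0.0446
Iter 6: z = -0.0812 + -0.1931i, |z|^2 = 0.0439
Iter 7: z = -0.0807 + -0.1936i, |z|^2 = 0.0440
Iter 8: z = -0.0810 + -0.1937i, |z|^2 = 0.0441
Iter 9: z = -0.0810 + -0.1936i, |z|^2 = 0.0440
Iter 10: z = -0.0809 + -0.1936i, |z|^2 = 0.0440
Iter 11: z = -0.0809 + -0.1937i, |z|^2 = 0.0441
Iter 12: z = -0.0810 + -0.1936i, |z|^2 = 0.0441
Did not escape in 13 iterations → in set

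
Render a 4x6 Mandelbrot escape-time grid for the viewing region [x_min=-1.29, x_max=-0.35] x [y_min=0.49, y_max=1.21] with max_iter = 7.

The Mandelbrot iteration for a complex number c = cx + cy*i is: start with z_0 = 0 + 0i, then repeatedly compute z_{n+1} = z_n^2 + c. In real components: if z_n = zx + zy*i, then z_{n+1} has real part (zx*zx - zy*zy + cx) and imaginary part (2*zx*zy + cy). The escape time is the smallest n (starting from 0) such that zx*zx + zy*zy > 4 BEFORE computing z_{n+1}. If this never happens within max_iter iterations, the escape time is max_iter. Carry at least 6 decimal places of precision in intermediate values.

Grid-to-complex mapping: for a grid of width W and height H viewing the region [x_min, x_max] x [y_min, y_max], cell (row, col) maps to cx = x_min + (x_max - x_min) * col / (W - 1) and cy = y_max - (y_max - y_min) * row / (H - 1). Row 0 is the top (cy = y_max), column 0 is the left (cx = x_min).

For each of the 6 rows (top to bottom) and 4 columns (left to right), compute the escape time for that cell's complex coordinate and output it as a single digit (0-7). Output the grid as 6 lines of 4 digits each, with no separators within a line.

Answer: 2333
3334
3345
3347
3477
4577

Derivation:
(row=0, col=0): c = -1.2900 + 1.2100i → escape time 2
(row=0, col=1): c = -0.9767 + 1.2100i → escape time 3
(row=0, col=2): c = -0.6633 + 1.2100i → escape time 3
(row=0, col=3): c = -0.3500 + 1.2100i → escape time 3
(row=1, col=0): c = -1.2900 + 1.0660i → escape time 3
(row=1, col=1): c = -0.9767 + 1.0660i → escape time 3
(row=1, col=2): c = -0.6633 + 1.0660i → escape time 3
(row=1, col=3): c = -0.3500 + 1.0660i → escape time 4
(row=2, col=0): c = -1.2900 + 0.9220i → escape time 3
(row=2, col=1): c = -0.9767 + 0.9220i → escape time 3
(row=2, col=2): c = -0.6633 + 0.9220i → escape time 4
(row=2, col=3): c = -0.3500 + 0.9220i → escape time 5
(row=3, col=0): c = -1.2900 + 0.7780i → escape time 3
(row=3, col=1): c = -0.9767 + 0.7780i → escape time 3
(row=3, col=2): c = -0.6633 + 0.7780i → escape time 4
(row=3, col=3): c = -0.3500 + 0.7780i → escape time 7
(row=4, col=0): c = -1.2900 + 0.6340i → escape time 3
(row=4, col=1): c = -0.9767 + 0.6340i → escape time 4
(row=4, col=2): c = -0.6633 + 0.6340i → escape time 7
(row=4, col=3): c = -0.3500 + 0.6340i → escape time 7
(row=5, col=0): c = -1.2900 + 0.4900i → escape time 4
(row=5, col=1): c = -0.9767 + 0.4900i → escape time 5
(row=5, col=2): c = -0.6633 + 0.4900i → escape time 7
(row=5, col=3): c = -0.3500 + 0.4900i → escape time 7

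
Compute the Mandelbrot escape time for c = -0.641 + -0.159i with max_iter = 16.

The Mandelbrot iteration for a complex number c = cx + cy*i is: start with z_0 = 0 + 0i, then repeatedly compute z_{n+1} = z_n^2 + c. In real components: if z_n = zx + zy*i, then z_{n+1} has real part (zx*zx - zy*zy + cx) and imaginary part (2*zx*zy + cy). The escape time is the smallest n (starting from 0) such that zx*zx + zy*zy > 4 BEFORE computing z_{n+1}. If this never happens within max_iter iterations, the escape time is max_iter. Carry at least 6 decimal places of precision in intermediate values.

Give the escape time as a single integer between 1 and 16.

z_0 = 0 + 0i, c = -0.6410 + -0.1590i
Iter 1: z = -0.6410 + -0.1590i, |z|^2 = 0.4362
Iter 2: z = -0.2554 + 0.0448i, |z|^2 = 0.0672
Iter 3: z = -0.5778 + -0.1819i, |z|^2 = 0.3669
Iter 4: z = -0.3403 + 0.0512i, |z|^2 = 0.1184
Iter 5: z = -0.5278 + -0.1938i, |z|^2 = 0.3162
Iter 6: z = -0.4000 + 0.0456i, |z|^2 = 0.1620
Iter 7: z = -0.4831 + -0.1955i, |z|^2 = 0.2716
Iter 8: z = -0.4458 + 0.0299i, |z|^2 = 0.1996
Iter 9: z = -0.4431 + -0.1857i, |z|^2 = 0.2308
Iter 10: z = -0.4791 + 0.0056i, |z|^2 = 0.2296
Iter 11: z = -0.4115 + -0.1643i, |z|^2 = 0.1963
Iter 12: z = -0.4987 + -0.0238i, |z|^2 = 0.2492
Iter 13: z = -0.3929 + -0.1353i, |z|^2 = 0.1727
Iter 14: z = -0.5049 + -0.0527i, |z|^2 = 0.2577
Iter 15: z = -0.3888 + -0.1058i, |z|^2 = 0.1624

Answer: 16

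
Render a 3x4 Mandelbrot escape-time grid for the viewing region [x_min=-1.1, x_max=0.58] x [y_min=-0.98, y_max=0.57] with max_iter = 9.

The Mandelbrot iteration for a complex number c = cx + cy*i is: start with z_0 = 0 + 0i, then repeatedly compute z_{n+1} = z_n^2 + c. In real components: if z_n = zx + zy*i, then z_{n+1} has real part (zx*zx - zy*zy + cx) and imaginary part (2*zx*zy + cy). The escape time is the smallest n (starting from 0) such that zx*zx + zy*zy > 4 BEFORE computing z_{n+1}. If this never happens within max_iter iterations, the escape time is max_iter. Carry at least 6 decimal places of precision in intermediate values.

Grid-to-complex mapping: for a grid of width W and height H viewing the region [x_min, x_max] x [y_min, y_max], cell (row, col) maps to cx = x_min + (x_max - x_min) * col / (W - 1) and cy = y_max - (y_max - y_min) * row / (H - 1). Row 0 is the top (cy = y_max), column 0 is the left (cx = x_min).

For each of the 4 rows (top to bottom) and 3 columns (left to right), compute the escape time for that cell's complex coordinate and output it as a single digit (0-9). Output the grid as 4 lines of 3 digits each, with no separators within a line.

Answer: 493
994
594
362

Derivation:
(row=0, col=0): c = -1.1000 + 0.5700i → escape time 4
(row=0, col=1): c = -0.2600 + 0.5700i → escape time 9
(row=0, col=2): c = 0.5800 + 0.5700i → escape time 3
(row=1, col=0): c = -1.1000 + 0.0533i → escape time 9
(row=1, col=1): c = -0.2600 + 0.0533i → escape time 9
(row=1, col=2): c = 0.5800 + 0.0533i → escape time 4
(row=2, col=0): c = -1.1000 + -0.4633i → escape time 5
(row=2, col=1): c = -0.2600 + -0.4633i → escape time 9
(row=2, col=2): c = 0.5800 + -0.4633i → escape time 4
(row=3, col=0): c = -1.1000 + -0.9800i → escape time 3
(row=3, col=1): c = -0.2600 + -0.9800i → escape time 6
(row=3, col=2): c = 0.5800 + -0.9800i → escape time 2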